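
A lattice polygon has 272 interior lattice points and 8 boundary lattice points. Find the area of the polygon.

275

By Pick's theorem, A = I + B/2 − 1 = 272 + 8/2 − 1 = 275.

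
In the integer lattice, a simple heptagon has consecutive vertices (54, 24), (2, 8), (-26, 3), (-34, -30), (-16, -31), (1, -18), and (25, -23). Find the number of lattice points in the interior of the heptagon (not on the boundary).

The shoelace formula gives twice the area as |(54·8 − 2·24) + (2·3 − (-26)·8) + ((-26)·(-30) − (-34)·3) + ((-34)·(-31) − (-16)·(-30)) + ((-16)·(-18) − 1·(-31)) + (1·(-23) − 25·(-18)) + (25·24 − 54·(-23))| = 4642, so the area is 2321.
Along each edge there are gcd(|Δx|,|Δy|)+1 lattice points, so counting each shared vertex once the boundary has gcd(52,16) + gcd(28,5) + gcd(8,33) + gcd(18,1) + gcd(17,13) + gcd(24,5) + gcd(29,47) = 4+1+1+1+1+1+1 = 10.
Pick's theorem gives I = A − B/2 + 1 = 2321 − 10/2 + 1 = 2317.

2317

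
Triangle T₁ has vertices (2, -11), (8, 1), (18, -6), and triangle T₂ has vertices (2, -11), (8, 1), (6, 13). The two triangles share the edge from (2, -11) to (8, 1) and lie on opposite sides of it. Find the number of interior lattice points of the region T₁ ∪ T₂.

126

The union is the simple quadrilateral with vertices (2, -11), (18, -6), (8, 1), (6, 13) in order.
The shoelace formula gives twice the area as |[2·(-6) − 18·(-11)] + [18·1 − 8·(-6)] + [8·13 − 6·1] + [6·(-11) − 2·13]| = 258, so the area is 129.
The number of boundary lattice points is Σ gcd(|Δx|,|Δy|) = gcd(16,5) + gcd(10,7) + gcd(2,12) + gcd(4,24) = 1+1+2+4 = 8.
By Pick's theorem I = A − B/2 + 1 = 129 − 8/2 + 1 = 126.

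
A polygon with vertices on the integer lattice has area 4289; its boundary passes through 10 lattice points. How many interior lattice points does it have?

Pick's theorem A = I + B/2 − 1 rearranges to I = A − B/2 + 1 = 4289 − 10/2 + 1 = 4285.

4285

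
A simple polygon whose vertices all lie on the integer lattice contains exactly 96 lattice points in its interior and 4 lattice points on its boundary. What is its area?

97

Pick's theorem states A = I + B/2 − 1, so A = 96 + 4/2 − 1 = 97.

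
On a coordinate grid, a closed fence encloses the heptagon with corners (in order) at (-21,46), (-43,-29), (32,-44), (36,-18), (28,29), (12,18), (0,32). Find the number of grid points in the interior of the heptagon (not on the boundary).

Using the shoelace formula, 2A = |[(-21)·(-29) − (-43)·46] + [(-43)·(-44) − 32·(-29)] + [32·(-18) − 36·(-44)] + [36·29 − 28·(-18)] + [28·18 − 12·29] + [12·32 − 0·18] + [0·46 − (-21)·32]| = 9175, so the area is 9175/2.
The number of boundary lattice points is Σ gcd(|Δx|,|Δy|) = gcd(22,75) + gcd(75,15) + gcd(4,26) + gcd(8,47) + gcd(16,11) + gcd(12,14) + gcd(21,14) = 1+15+2+1+1+2+7 = 29.
By Pick's theorem A = I + B/2 − 1, so I = 9175/2 − 29/2 + 1 = 4574.

4574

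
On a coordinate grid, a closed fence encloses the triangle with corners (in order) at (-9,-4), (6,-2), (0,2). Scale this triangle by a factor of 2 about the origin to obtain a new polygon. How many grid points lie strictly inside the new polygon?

Using the shoelace formula, 2A = |[(-9)·(-2) − 6·(-4)] + [6·2 − 0·(-2)] + [0·(-4) − (-9)·2]| = 72, so the area is 36.
Along each edge there are gcd(|Δx|,|Δy|)+1 lattice points, so counting each shared vertex once the boundary has gcd(15,2) + gcd(6,4) + gcd(9,6) = 1+2+3 = 6.
Scaling by 2 multiplies the area by 2² = 4 (so the new area is 144) and multiplies the boundary lattice-point count by 2, giving 12.
By Pick's theorem, the interior count of the dilated polygon is 144 − 12/2 + 1 = 139.

139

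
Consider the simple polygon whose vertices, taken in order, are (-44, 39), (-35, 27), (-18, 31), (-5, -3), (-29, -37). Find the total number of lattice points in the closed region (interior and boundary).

1442

The shoelace formula gives twice the area as |[(-44)·27 − (-35)·39] + [(-35)·31 − (-18)·27] + [(-18)·(-3) − (-5)·31] + [(-5)·(-37) − (-29)·(-3)] + [(-29)·39 − (-44)·(-37)]| = 2874, so the area is 1437.
Along each edge there are gcd(|Δx|,|Δy|)+1 lattice points, so counting each shared vertex once the boundary has gcd(9,12) + gcd(17,4) + gcd(13,34) + gcd(24,34) + gcd(15,76) = 3+1+1+2+1 = 8.
Pick's theorem gives I = A − B/2 + 1 = 1437 − 8/2 + 1 = 1434, so the closed region contains I + B = 1434 + 8 = 1442 lattice points.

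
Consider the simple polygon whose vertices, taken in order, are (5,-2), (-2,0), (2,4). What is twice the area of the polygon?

The shoelace formula gives twice the area as |(5·0 − (-2)·(-2)) + ((-2)·4 − 2·0) + (2·(-2) − 5·4)| = 36, so the area is 18.

36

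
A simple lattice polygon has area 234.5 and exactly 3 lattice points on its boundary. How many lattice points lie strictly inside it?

From Pick's theorem, I = A − B/2 + 1 = 234.5 − 3/2 + 1 = 234.

234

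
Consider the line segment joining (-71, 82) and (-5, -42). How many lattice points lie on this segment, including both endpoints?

The number of lattice points on a segment between lattice points is gcd(|Δx|,|Δy|) + 1 = gcd(66,124) + 1 = 2 + 1 = 3.

3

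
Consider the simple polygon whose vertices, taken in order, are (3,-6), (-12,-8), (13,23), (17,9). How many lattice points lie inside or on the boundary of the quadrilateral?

Using the shoelace formula, 2A = |(3·(-8) − (-12)·(-6)) + ((-12)·23 − 13·(-8)) + (13·9 − 17·23) + (17·(-6) − 3·9)| = 671, so the area is 671/2.
The number of boundary lattice points is Σ gcd(|Δx|,|Δy|) = gcd(15,2) + gcd(25,31) + gcd(4,14) + gcd(14,15) = 1+1+2+1 = 5.
Pick's theorem gives I = A − B/2 + 1 = 671/2 − 5/2 + 1 = 334, so the closed region contains I + B = 334 + 5 = 339 lattice points.

339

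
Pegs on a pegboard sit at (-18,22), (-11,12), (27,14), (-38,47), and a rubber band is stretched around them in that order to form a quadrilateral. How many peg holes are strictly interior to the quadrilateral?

676

Using the shoelace formula, 2A = |[(-18)·12 − (-11)·22] + [(-11)·14 − 27·12] + [27·47 − (-38)·14] + [(-38)·22 − (-18)·47]| = 1359, so the area is 1359/2.
The number of boundary lattice points is Σ gcd(|Δx|,|Δy|) = gcd(7,10) + gcd(38,2) + gcd(65,33) + gcd(20,25) = 1+2+1+5 = 9.
Pick's theorem gives I = A − B/2 + 1 = 1359/2 − 9/2 + 1 = 676.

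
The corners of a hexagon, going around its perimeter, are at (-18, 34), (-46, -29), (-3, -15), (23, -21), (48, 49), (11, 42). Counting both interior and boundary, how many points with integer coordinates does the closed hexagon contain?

By the shoelace formula, twice the signed area is |((-18)·(-29) − (-46)·34) + ((-46)·(-15) − (-3)·(-29)) + ((-3)·(-21) − 23·(-15)) + (23·49 − 48·(-21)) + (48·42 − 11·49) + (11·34 − (-18)·42)| = 7839, so the area is 7839/2.
The number of boundary lattice points is Σ gcd(|Δx|,|Δy|) = gcd(28,63) + gcd(43,14) + gcd(26,6) + gcd(25,70) + gcd(37,7) + gcd(29,8) = 7+1+2+5+1+1 = 17.
Pick's theorem gives I = A − B/2 + 1 = 7839/2 − 17/2 + 1 = 3912, so the closed region contains I + B = 3912 + 17 = 3929 lattice points.

3929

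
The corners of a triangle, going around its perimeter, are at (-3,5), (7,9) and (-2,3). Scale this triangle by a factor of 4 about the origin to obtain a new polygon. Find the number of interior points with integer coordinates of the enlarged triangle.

181

Using the shoelace formula, 2A = |((-3)·9 − 7·5) + (7·3 − (-2)·9) + ((-2)·5 − (-3)·3)| = 24, so the area is 12.
Summing gcd(|Δx|,|Δy|) over the edges gives the boundary count: gcd(10,4) + gcd(9,6) + gcd(1,2) = 2+3+1 = 6.
Scaling by 4 multiplies the area by 4² = 16 (so the new area is 192) and multiplies the boundary lattice-point count by 4, giving 24.
By Pick's theorem, the interior count of the dilated polygon is 192 − 24/2 + 1 = 181.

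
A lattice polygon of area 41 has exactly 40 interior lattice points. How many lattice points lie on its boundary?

Pick's theorem gives A = I + B/2 − 1, so B = 2(A − I + 1) = 2(41 − 40 + 1) = 4.

4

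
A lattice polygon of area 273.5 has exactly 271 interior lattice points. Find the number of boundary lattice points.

7

Pick's theorem gives A = I + B/2 − 1, so B = 2(A − I + 1) = 2(273.5 − 271 + 1) = 7.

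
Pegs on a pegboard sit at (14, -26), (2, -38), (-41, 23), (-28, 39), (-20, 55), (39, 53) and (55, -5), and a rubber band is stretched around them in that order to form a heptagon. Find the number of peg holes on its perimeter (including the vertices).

Summing gcd(|Δx|,|Δy|) over the edges gives the boundary count: gcd(12,12) + gcd(43,61) + gcd(13,16) + gcd(8,16) + gcd(59,2) + gcd(16,58) + gcd(41,21) = 12+1+1+8+1+2+1 = 26.

26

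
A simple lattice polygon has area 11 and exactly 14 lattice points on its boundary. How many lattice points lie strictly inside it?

Pick's theorem A = I + B/2 − 1 rearranges to I = A − B/2 + 1 = 11 − 14/2 + 1 = 5.

5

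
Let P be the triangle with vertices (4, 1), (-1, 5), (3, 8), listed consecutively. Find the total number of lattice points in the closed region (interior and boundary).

By the shoelace formula, twice the signed area is |(4·5 − (-1)·1) + ((-1)·8 − 3·5) + (3·1 − 4·8)| = 31, so the area is 15.5.
Along each edge there are gcd(|Δx|,|Δy|)+1 lattice points, so counting each shared vertex once the boundary has gcd(5,4) + gcd(4,3) + gcd(1,7) = 1+1+1 = 3.
Pick's theorem gives I = A − B/2 + 1 = 15.5 − 3/2 + 1 = 15, so the closed region contains I + B = 15 + 3 = 18 lattice points.

18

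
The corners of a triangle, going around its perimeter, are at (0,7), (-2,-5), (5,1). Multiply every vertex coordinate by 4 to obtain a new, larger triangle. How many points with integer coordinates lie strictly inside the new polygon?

Using the shoelace formula, 2A = |[0·(-5) − (-2)·7] + [(-2)·1 − 5·(-5)] + [5·7 − 0·1]| = 72, so the area is 36.
The number of boundary lattice points is Σ gcd(|Δx|,|Δy|) = gcd(2,12) + gcd(7,6) + gcd(5,6) = 2+1+1 = 4.
Scaling by 4 multiplies the area by 4² = 16 (so the new area is 576) and multiplies the boundary lattice-point count by 4, giving 16.
By Pick's theorem, the interior count of the dilated polygon is 576 − 16/2 + 1 = 569.

569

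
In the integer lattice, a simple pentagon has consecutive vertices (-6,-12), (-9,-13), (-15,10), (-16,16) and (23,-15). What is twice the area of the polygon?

889

The shoelace formula gives twice the area as |((-6)·(-13) − (-9)·(-12)) + ((-9)·10 − (-15)·(-13)) + ((-15)·16 − (-16)·10) + ((-16)·(-15) − 23·16) + (23·(-12) − (-6)·(-15))| = 889, so the area is 889/2.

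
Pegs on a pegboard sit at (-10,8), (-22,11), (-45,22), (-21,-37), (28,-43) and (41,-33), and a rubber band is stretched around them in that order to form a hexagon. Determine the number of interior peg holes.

By the shoelace formula, twice the signed area is |((-10)·11 − (-22)·8) + ((-22)·22 − (-45)·11) + ((-45)·(-37) − (-21)·22) + ((-21)·(-43) − 28·(-37)) + (28·(-33) − 41·(-43)) + (41·8 − (-10)·(-33))| = 4980, so the area is 2490.
Along each edge there are gcd(|Δx|,|Δy|)+1 lattice points, so counting each shared vertex once the boundary has gcd(12,3) + gcd(23,11) + gcd(24,59) + gcd(49,6) + gcd(13,10) + gcd(51,41) = 3+1+1+1+1+1 = 8.
Pick's theorem gives I = A − B/2 + 1 = 2490 − 8/2 + 1 = 2487.

2487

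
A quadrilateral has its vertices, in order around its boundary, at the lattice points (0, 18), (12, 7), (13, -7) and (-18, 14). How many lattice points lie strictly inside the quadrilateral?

328

By the shoelace formula, twice the signed area is |[0·7 − 12·18] + [12·(-7) − 13·7] + [13·14 − (-18)·(-7)] + [(-18)·18 − 0·14]| = 659, so the area is 659/2.
The number of boundary lattice points is Σ gcd(|Δx|,|Δy|) = gcd(12,11) + gcd(1,14) + gcd(31,21) + gcd(18,4) = 1+1+1+2 = 5.
Pick's theorem gives I = A − B/2 + 1 = 659/2 − 5/2 + 1 = 328.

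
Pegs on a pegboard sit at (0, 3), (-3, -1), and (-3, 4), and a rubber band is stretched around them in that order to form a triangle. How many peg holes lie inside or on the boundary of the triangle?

Using the shoelace formula, 2A = |(0·(-1) − (-3)·3) + ((-3)·4 − (-3)·(-1)) + ((-3)·3 − 0·4)| = 15, so the area is 15/2.
Summing gcd(|Δx|,|Δy|) over the edges gives the boundary count: gcd(3,4) + gcd(0,5) + gcd(3,1) = 1+5+1 = 7.
Pick's theorem gives I = A − B/2 + 1 = 15/2 − 7/2 + 1 = 5, so the closed region contains I + B = 5 + 7 = 12 lattice points.

12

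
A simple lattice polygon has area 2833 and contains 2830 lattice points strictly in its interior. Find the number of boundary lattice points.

8

Pick's theorem gives A = I + B/2 − 1, so B = 2(A − I + 1) = 2(2833 − 2830 + 1) = 8.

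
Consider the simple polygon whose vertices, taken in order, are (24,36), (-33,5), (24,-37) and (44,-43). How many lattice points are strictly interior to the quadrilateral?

Using the shoelace formula, 2A = |[24·5 − (-33)·36] + [(-33)·(-37) − 24·5] + [24·(-43) − 44·(-37)] + [44·36 − 24·(-43)]| = 5621, so the area is 5621/2.
The number of boundary lattice points is Σ gcd(|Δx|,|Δy|) = gcd(57,31) + gcd(57,42) + gcd(20,6) + gcd(20,79) = 1+3+2+1 = 7.
Pick's theorem gives I = A − B/2 + 1 = 5621/2 − 7/2 + 1 = 2808.

2808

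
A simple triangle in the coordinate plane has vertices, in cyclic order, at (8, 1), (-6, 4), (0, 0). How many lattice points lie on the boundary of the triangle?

The number of boundary lattice points is Σ gcd(|Δx|,|Δy|) = gcd(14,3) + gcd(6,4) + gcd(8,1) = 1+2+1 = 4.

4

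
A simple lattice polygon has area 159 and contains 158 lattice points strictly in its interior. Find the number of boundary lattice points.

Pick's theorem gives A = I + B/2 − 1, so B = 2(A − I + 1) = 2(159 − 158 + 1) = 4.

4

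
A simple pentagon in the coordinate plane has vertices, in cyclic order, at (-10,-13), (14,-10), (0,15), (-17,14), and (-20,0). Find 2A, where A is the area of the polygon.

1287

The shoelace formula gives twice the area as |((-10)·(-10) − 14·(-13)) + (14·15 − 0·(-10)) + (0·14 − (-17)·15) + ((-17)·0 − (-20)·14) + ((-20)·(-13) − (-10)·0)| = 1287, so the area is 643.5.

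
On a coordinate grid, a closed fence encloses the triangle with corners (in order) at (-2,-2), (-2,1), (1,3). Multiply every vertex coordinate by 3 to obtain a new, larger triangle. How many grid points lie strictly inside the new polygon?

Using the shoelace formula, 2A = |[(-2)·1 − (-2)·(-2)] + [(-2)·3 − 1·1] + [1·(-2) − (-2)·3]| = 9, so the area is 9/2.
Along each edge there are gcd(|Δx|,|Δy|)+1 lattice points, so counting each shared vertex once the boundary has gcd(0,3) + gcd(3,2) + gcd(3,5) = 3+1+1 = 5.
Scaling by 3 multiplies the area by 3² = 9 (so the new area is 40.5) and multiplies the boundary lattice-point count by 3, giving 15.
By Pick's theorem, the interior count of the dilated polygon is 40.5 − 15/2 + 1 = 34.

34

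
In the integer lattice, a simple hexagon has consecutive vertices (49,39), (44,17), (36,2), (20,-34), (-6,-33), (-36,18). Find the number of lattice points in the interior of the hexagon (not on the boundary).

3554

Using the shoelace formula, 2A = |[49·17 − 44·39] + [44·2 − 36·17] + [36·(-34) − 20·2] + [20·(-33) − (-6)·(-34)] + [(-6)·18 − (-36)·(-33)] + [(-36)·39 − 49·18]| = 7117, so the area is 3558.5.
Along each edge there are gcd(|Δx|,|Δy|)+1 lattice points, so counting each shared vertex once the boundary has gcd(5,22) + gcd(8,15) + gcd(16,36) + gcd(26,1) + gcd(30,51) + gcd(85,21) = 1+1+4+1+3+1 = 11.
By Pick's theorem A = I + B/2 − 1, so I = 3558.5 − 11/2 + 1 = 3554.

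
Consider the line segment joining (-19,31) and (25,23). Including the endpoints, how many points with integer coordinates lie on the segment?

The number of lattice points on a segment between lattice points is gcd(|Δx|,|Δy|) + 1 = gcd(44,8) + 1 = 4 + 1 = 5.

5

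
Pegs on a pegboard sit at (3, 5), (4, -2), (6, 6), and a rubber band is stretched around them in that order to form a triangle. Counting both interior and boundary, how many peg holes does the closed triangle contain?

By the shoelace formula, twice the signed area is |[3·(-2) − 4·5] + [4·6 − 6·(-2)] + [6·5 − 3·6]| = 22, so the area is 11.
Along each edge there are gcd(|Δx|,|Δy|)+1 lattice points, so counting each shared vertex once the boundary has gcd(1,7) + gcd(2,8) + gcd(3,1) = 1+2+1 = 4.
Pick's theorem gives I = A − B/2 + 1 = 11 − 4/2 + 1 = 10, so the closed region contains I + B = 10 + 4 = 14 lattice points.

14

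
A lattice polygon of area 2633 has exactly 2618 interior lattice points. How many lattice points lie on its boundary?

Pick's theorem gives A = I + B/2 − 1, so B = 2(A − I + 1) = 2(2633 − 2618 + 1) = 32.

32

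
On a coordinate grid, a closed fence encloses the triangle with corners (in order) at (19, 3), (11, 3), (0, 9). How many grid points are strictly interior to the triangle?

The shoelace formula gives twice the area as |(19·3 − 11·3) + (11·9 − 0·3) + (0·3 − 19·9)| = 48, so the area is 24.
Summing gcd(|Δx|,|Δy|) over the edges gives the boundary count: gcd(8,0) + gcd(11,6) + gcd(19,6) = 8+1+1 = 10.
By Pick's theorem A = I + B/2 − 1, so I = 24 − 10/2 + 1 = 20.

20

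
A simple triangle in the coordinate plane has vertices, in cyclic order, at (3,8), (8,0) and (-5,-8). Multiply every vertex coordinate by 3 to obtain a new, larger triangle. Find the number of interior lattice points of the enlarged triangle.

By the shoelace formula, twice the signed area is |(3·0 − 8·8) + (8·(-8) − (-5)·0) + ((-5)·8 − 3·(-8))| = 144, so the area is 72.
Summing gcd(|Δx|,|Δy|) over the edges gives the boundary count: gcd(5,8) + gcd(13,8) + gcd(8,16) = 1+1+8 = 10.
Scaling by 3 multiplies the area by 3² = 9 (so the new area is 648) and multiplies the boundary lattice-point count by 3, giving 30.
By Pick's theorem, the interior count of the dilated polygon is 648 − 30/2 + 1 = 634.

634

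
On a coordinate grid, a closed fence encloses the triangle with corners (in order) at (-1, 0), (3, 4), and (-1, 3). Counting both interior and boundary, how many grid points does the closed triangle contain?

The shoelace formula gives twice the area as |((-1)·4 − 3·0) + (3·3 − (-1)·4) + ((-1)·0 − (-1)·3)| = 12, so the area is 6.
Summing gcd(|Δx|,|Δy|) over the edges gives the boundary count: gcd(4,4) + gcd(4,1) + gcd(0,3) = 4+1+3 = 8.
Pick's theorem gives I = A − B/2 + 1 = 6 − 8/2 + 1 = 3, so the closed region contains I + B = 3 + 8 = 11 lattice points.

11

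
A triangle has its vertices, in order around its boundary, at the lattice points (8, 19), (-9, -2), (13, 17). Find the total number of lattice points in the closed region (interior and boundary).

The shoelace formula gives twice the area as |(8·(-2) − (-9)·19) + ((-9)·17 − 13·(-2)) + (13·19 − 8·17)| = 139, so the area is 139/2.
Along each edge there are gcd(|Δx|,|Δy|)+1 lattice points, so counting each shared vertex once the boundary has gcd(17,21) + gcd(22,19) + gcd(5,2) = 1+1+1 = 3.
Pick's theorem gives I = A − B/2 + 1 = 139/2 − 3/2 + 1 = 69, so the closed region contains I + B = 69 + 3 = 72 lattice points.

72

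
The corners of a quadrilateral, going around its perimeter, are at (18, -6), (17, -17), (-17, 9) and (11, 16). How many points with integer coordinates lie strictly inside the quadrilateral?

By the shoelace formula, twice the signed area is |[18·(-17) − 17·(-6)] + [17·9 − (-17)·(-17)] + [(-17)·16 − 11·9] + [11·(-6) − 18·16]| = 1065, so the area is 1065/2.
The number of boundary lattice points is Σ gcd(|Δx|,|Δy|) = gcd(1,11) + gcd(34,26) + gcd(28,7) + gcd(7,22) = 1+2+7+1 = 11.
By Pick's theorem A = I + B/2 − 1, so I = 1065/2 − 11/2 + 1 = 528.

528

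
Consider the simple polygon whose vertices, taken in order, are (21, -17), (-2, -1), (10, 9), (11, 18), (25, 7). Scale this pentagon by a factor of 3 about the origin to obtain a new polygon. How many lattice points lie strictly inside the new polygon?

By the shoelace formula, twice the signed area is |(21·(-1) − (-2)·(-17)) + ((-2)·9 − 10·(-1)) + (10·18 − 11·9) + (11·7 − 25·18) + (25·(-17) − 21·7)| = 927, so the area is 463.5.
Along each edge there are gcd(|Δx|,|Δy|)+1 lattice points, so counting each shared vertex once the boundary has gcd(23,16) + gcd(12,10) + gcd(1,9) + gcd(14,11) + gcd(4,24) = 1+2+1+1+4 = 9.
Scaling by 3 multiplies the area by 3² = 9 (so the new area is 4171.5) and multiplies the boundary lattice-point count by 3, giving 27.
By Pick's theorem, the interior count of the dilated polygon is 4171.5 − 27/2 + 1 = 4159.

4159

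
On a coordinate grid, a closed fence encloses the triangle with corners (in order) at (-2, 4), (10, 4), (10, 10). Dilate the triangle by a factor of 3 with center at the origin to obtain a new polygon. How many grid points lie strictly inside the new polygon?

289

The shoelace formula gives twice the area as |[(-2)·4 − 10·4] + [10·10 − 10·4] + [10·4 − (-2)·10]| = 72, so the area is 36.
The number of boundary lattice points is Σ gcd(|Δx|,|Δy|) = gcd(12,0) + gcd(0,6) + gcd(12,6) = 12+6+6 = 24.
Scaling by 3 multiplies the area by 3² = 9 (so the new area is 324) and multiplies the boundary lattice-point count by 3, giving 72.
By Pick's theorem, the interior count of the dilated polygon is 324 − 72/2 + 1 = 289.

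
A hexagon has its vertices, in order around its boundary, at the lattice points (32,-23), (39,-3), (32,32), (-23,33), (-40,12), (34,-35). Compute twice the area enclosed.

6311

Using the shoelace formula, 2A = |(32·(-3) − 39·(-23)) + (39·32 − 32·(-3)) + (32·33 − (-23)·32) + ((-23)·12 − (-40)·33) + ((-40)·(-35) − 34·12) + (34·(-23) − 32·(-35))| = 6311, so the area is 3155.5.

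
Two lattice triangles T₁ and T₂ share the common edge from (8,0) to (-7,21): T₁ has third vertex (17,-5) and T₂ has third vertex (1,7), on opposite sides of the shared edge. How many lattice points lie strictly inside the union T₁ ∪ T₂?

The union is the simple quadrilateral with vertices (8,0), (17,-5), (-7,21), (1,7) in order.
Using the shoelace formula, 2A = |[8·(-5) − 17·0] + [17·21 − (-7)·(-5)] + [(-7)·7 − 1·21] + [1·0 − 8·7]| = 156, so the area is 78.
Summing gcd(|Δx|,|Δy|) over the edges gives the boundary count: gcd(9,5) + gcd(24,26) + gcd(8,14) + gcd(7,7) = 1+2+2+7 = 12.
By Pick's theorem I = A − B/2 + 1 = 78 − 12/2 + 1 = 73.

73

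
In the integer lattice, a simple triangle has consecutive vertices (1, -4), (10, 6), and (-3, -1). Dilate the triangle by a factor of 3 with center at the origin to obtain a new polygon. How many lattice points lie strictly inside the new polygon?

298

By the shoelace formula, twice the signed area is |[1·6 − 10·(-4)] + [10·(-1) − (-3)·6] + [(-3)·(-4) − 1·(-1)]| = 67, so the area is 67/2.
The number of boundary lattice points is Σ gcd(|Δx|,|Δy|) = gcd(9,10) + gcd(13,7) + gcd(4,3) = 1+1+1 = 3.
Scaling by 3 multiplies the area by 3² = 9 (so the new area is 603/2) and multiplies the boundary lattice-point count by 3, giving 9.
By Pick's theorem, the interior count of the dilated polygon is 603/2 − 9/2 + 1 = 298.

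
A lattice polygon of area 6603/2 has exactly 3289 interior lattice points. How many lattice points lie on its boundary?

Pick's theorem gives A = I + B/2 − 1, so B = 2(A − I + 1) = 2(6603/2 − 3289 + 1) = 27.

27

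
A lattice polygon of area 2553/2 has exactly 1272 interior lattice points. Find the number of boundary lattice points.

11

Pick's theorem gives A = I + B/2 − 1, so B = 2(A − I + 1) = 2(2553/2 − 1272 + 1) = 11.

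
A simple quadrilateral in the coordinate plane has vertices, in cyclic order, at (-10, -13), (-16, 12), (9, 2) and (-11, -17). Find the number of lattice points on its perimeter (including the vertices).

Along each edge there are gcd(|Δx|,|Δy|)+1 lattice points, so counting each shared vertex once the boundary has gcd(6,25) + gcd(25,10) + gcd(20,19) + gcd(1,4) = 1+5+1+1 = 8.

8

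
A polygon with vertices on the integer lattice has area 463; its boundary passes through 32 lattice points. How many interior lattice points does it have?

448

Pick's theorem A = I + B/2 − 1 rearranges to I = A − B/2 + 1 = 463 − 32/2 + 1 = 448.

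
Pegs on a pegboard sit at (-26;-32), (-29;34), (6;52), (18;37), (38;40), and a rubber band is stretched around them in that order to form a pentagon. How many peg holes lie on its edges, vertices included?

16

Along each edge there are gcd(|Δx|,|Δy|)+1 lattice points, so counting each shared vertex once the boundary has gcd(3,66) + gcd(35,18) + gcd(12,15) + gcd(20,3) + gcd(64,72) = 3+1+3+1+8 = 16.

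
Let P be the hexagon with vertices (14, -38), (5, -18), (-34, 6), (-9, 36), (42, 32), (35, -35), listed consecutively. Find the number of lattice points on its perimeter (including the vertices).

Along each edge there are gcd(|Δx|,|Δy|)+1 lattice points, so counting each shared vertex once the boundary has gcd(9,20) + gcd(39,24) + gcd(25,30) + gcd(51,4) + gcd(7,67) + gcd(21,3) = 1+3+5+1+1+3 = 14.

14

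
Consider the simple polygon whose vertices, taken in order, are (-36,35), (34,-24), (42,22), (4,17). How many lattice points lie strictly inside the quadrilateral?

1402

By the shoelace formula, twice the signed area is |((-36)·(-24) − 34·35) + (34·22 − 42·(-24)) + (42·17 − 4·22) + (4·35 − (-36)·17)| = 2808, so the area is 1404.
Along each edge there are gcd(|Δx|,|Δy|)+1 lattice points, so counting each shared vertex once the boundary has gcd(70,59) + gcd(8,46) + gcd(38,5) + gcd(40,18) = 1+2+1+2 = 6.
Pick's theorem gives I = A − B/2 + 1 = 1404 − 6/2 + 1 = 1402.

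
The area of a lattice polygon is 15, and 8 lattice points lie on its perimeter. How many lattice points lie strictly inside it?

12

From Pick's theorem, I = A − B/2 + 1 = 15 − 8/2 + 1 = 12.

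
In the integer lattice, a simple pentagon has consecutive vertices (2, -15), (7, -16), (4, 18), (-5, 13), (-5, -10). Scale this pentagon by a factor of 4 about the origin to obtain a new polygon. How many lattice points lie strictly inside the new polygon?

4867

The shoelace formula gives twice the area as |(2·(-16) − 7·(-15)) + (7·18 − 4·(-16)) + (4·13 − (-5)·18) + ((-5)·(-10) − (-5)·13) + ((-5)·(-15) − 2·(-10))| = 615, so the area is 307.5.
Along each edge there are gcd(|Δx|,|Δy|)+1 lattice points, so counting each shared vertex once the boundary has gcd(5,1) + gcd(3,34) + gcd(9,5) + gcd(0,23) + gcd(7,5) = 1+1+1+23+1 = 27.
Scaling by 4 multiplies the area by 4² = 16 (so the new area is 4920) and multiplies the boundary lattice-point count by 4, giving 108.
By Pick's theorem, the interior count of the dilated polygon is 4920 − 108/2 + 1 = 4867.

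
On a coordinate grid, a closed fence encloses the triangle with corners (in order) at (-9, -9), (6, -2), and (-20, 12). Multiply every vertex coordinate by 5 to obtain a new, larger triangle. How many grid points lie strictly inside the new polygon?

4891

Using the shoelace formula, 2A = |[(-9)·(-2) − 6·(-9)] + [6·12 − (-20)·(-2)] + [(-20)·(-9) − (-9)·12]| = 392, so the area is 196.
Summing gcd(|Δx|,|Δy|) over the edges gives the boundary count: gcd(15,7) + gcd(26,14) + gcd(11,21) = 1+2+1 = 4.
Scaling by 5 multiplies the area by 5² = 25 (so the new area is 4900) and multiplies the boundary lattice-point count by 5, giving 20.
By Pick's theorem, the interior count of the dilated polygon is 4900 − 20/2 + 1 = 4891.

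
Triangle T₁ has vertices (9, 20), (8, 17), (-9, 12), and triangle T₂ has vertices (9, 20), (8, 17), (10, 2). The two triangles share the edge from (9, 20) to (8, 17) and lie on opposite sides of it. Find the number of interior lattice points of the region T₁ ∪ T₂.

The union is the simple quadrilateral with vertices (9, 20), (-9, 12), (8, 17), (10, 2) in order.
Using the shoelace formula, 2A = |[9·12 − (-9)·20] + [(-9)·17 − 8·12] + [8·2 − 10·17] + [10·20 − 9·2]| = 67, so the area is 33.5.
The number of boundary lattice points is Σ gcd(|Δx|,|Δy|) = gcd(18,8) + gcd(17,5) + gcd(2,15) + gcd(1,18) = 2+1+1+1 = 5.
By Pick's theorem I = A − B/2 + 1 = 33.5 − 5/2 + 1 = 32.

32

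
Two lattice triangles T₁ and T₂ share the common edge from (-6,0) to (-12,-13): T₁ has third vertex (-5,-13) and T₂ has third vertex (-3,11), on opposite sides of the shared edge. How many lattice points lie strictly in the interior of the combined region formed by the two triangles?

54

The union is the simple quadrilateral with vertices (-6,0), (-5,-13), (-12,-13), (-3,11) in order.
Using the shoelace formula, 2A = |((-6)·(-13) − (-5)·0) + ((-5)·(-13) − (-12)·(-13)) + ((-12)·11 − (-3)·(-13)) + ((-3)·0 − (-6)·11)| = 118, so the area is 59.
Summing gcd(|Δx|,|Δy|) over the edges gives the boundary count: gcd(1,13) + gcd(7,0) + gcd(9,24) + gcd(3,11) = 1+7+3+1 = 12.
By Pick's theorem I = A − B/2 + 1 = 59 − 12/2 + 1 = 54.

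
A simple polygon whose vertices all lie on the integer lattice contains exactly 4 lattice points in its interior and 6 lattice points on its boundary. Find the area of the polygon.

Pick's theorem states A = I + B/2 − 1, so A = 4 + 6/2 − 1 = 6.

6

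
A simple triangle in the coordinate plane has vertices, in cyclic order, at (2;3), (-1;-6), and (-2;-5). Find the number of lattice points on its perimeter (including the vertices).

The number of boundary lattice points is Σ gcd(|Δx|,|Δy|) = gcd(3,9) + gcd(1,1) + gcd(4,8) = 3+1+4 = 8.

8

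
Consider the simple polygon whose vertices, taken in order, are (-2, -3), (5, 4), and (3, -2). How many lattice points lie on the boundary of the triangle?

10

Summing gcd(|Δx|,|Δy|) over the edges gives the boundary count: gcd(7,7) + gcd(2,6) + gcd(5,1) = 7+2+1 = 10.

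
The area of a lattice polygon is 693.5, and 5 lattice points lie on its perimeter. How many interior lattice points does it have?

692

From Pick's theorem, I = A − B/2 + 1 = 693.5 − 5/2 + 1 = 692.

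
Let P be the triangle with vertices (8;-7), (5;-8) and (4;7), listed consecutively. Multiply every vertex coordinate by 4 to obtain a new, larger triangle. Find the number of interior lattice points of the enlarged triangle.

The shoelace formula gives twice the area as |[8·(-8) − 5·(-7)] + [5·7 − 4·(-8)] + [4·(-7) − 8·7]| = 46, so the area is 23.
Summing gcd(|Δx|,|Δy|) over the edges gives the boundary count: gcd(3,1) + gcd(1,15) + gcd(4,14) = 1+1+2 = 4.
Scaling by 4 multiplies the area by 4² = 16 (so the new area is 368) and multiplies the boundary lattice-point count by 4, giving 16.
By Pick's theorem, the interior count of the dilated polygon is 368 − 16/2 + 1 = 361.

361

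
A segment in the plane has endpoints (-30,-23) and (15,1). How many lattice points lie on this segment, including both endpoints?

The number of lattice points on a segment between lattice points is gcd(|Δx|,|Δy|) + 1 = gcd(45,24) + 1 = 3 + 1 = 4.

4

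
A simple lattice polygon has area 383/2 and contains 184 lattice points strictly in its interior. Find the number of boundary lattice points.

17

Pick's theorem gives A = I + B/2 − 1, so B = 2(A − I + 1) = 2(383/2 − 184 + 1) = 17.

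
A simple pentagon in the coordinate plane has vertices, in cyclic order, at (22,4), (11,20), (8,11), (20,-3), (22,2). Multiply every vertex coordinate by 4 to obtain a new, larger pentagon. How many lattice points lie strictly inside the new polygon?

2087

The shoelace formula gives twice the area as |(22·20 − 11·4) + (11·11 − 8·20) + (8·(-3) − 20·11) + (20·2 − 22·(-3)) + (22·4 − 22·2)| = 263, so the area is 263/2.
The number of boundary lattice points is Σ gcd(|Δx|,|Δy|) = gcd(11,16) + gcd(3,9) + gcd(12,14) + gcd(2,5) + gcd(0,2) = 1+3+2+1+2 = 9.
Scaling by 4 multiplies the area by 4² = 16 (so the new area is 2104) and multiplies the boundary lattice-point count by 4, giving 36.
By Pick's theorem, the interior count of the dilated polygon is 2104 − 36/2 + 1 = 2087.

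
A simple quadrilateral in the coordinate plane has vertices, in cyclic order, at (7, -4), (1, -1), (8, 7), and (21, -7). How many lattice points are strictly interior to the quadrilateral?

111

Using the shoelace formula, 2A = |[7·(-1) − 1·(-4)] + [1·7 − 8·(-1)] + [8·(-7) − 21·7] + [21·(-4) − 7·(-7)]| = 226, so the area is 113.
The number of boundary lattice points is Σ gcd(|Δx|,|Δy|) = gcd(6,3) + gcd(7,8) + gcd(13,14) + gcd(14,3) = 3+1+1+1 = 6.
Pick's theorem gives I = A − B/2 + 1 = 113 − 6/2 + 1 = 111.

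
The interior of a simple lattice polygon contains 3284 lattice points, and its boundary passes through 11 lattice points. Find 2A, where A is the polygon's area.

Pick's theorem states A = I + B/2 − 1, so A = 3284 + 11/2 − 1 = 6577/2.
Hence 2A = 6577.

6577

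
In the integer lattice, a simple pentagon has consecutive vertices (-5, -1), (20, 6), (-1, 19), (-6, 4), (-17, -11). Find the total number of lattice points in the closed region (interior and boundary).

Using the shoelace formula, 2A = |[(-5)·6 − 20·(-1)] + [20·19 − (-1)·6] + [(-1)·4 − (-6)·19] + [(-6)·(-11) − (-17)·4] + [(-17)·(-1) − (-5)·(-11)]| = 582, so the area is 291.
The number of boundary lattice points is Σ gcd(|Δx|,|Δy|) = gcd(25,7) + gcd(21,13) + gcd(5,15) + gcd(11,15) + gcd(12,10) = 1+1+5+1+2 = 10.
Pick's theorem gives I = A − B/2 + 1 = 291 − 10/2 + 1 = 287, so the closed region contains I + B = 287 + 10 = 297 lattice points.

297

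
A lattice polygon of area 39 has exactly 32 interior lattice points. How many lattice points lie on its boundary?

16

Pick's theorem gives A = I + B/2 − 1, so B = 2(A − I + 1) = 2(39 − 32 + 1) = 16.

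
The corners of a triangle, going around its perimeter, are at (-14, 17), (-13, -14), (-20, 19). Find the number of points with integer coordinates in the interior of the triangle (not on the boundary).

By the shoelace formula, twice the signed area is |[(-14)·(-14) − (-13)·17] + [(-13)·19 − (-20)·(-14)] + [(-20)·17 − (-14)·19]| = 184, so the area is 92.
The number of boundary lattice points is Σ gcd(|Δx|,|Δy|) = gcd(1,31) + gcd(7,33) + gcd(6,2) = 1+1+2 = 4.
Pick's theorem gives I = A − B/2 + 1 = 92 − 4/2 + 1 = 91.

91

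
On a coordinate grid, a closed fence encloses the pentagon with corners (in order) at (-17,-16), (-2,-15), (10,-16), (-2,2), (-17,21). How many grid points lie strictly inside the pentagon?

Using the shoelace formula, 2A = |[(-17)·(-15) − (-2)·(-16)] + [(-2)·(-16) − 10·(-15)] + [10·2 − (-2)·(-16)] + [(-2)·21 − (-17)·2] + [(-17)·(-16) − (-17)·21]| = 1014, so the area is 507.
Summing gcd(|Δx|,|Δy|) over the edges gives the boundary count: gcd(15,1) + gcd(12,1) + gcd(12,18) + gcd(15,19) + gcd(0,37) = 1+1+6+1+37 = 46.
By Pick's theorem A = I + B/2 − 1, so I = 507 − 46/2 + 1 = 485.

485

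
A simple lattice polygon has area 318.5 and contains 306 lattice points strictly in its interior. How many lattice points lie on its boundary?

Pick's theorem gives A = I + B/2 − 1, so B = 2(A − I + 1) = 2(318.5 − 306 + 1) = 27.

27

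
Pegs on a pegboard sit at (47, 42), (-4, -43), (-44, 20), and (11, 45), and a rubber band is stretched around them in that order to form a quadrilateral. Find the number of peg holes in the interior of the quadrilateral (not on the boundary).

Using the shoelace formula, 2A = |[47·(-43) − (-4)·42] + [(-4)·20 − (-44)·(-43)] + [(-44)·45 − 11·20] + [11·42 − 47·45]| = 7678, so the area is 3839.
The number of boundary lattice points is Σ gcd(|Δx|,|Δy|) = gcd(51,85) + gcd(40,63) + gcd(55,25) + gcd(36,3) = 17+1+5+3 = 26.
Pick's theorem gives I = A − B/2 + 1 = 3839 − 26/2 + 1 = 3827.

3827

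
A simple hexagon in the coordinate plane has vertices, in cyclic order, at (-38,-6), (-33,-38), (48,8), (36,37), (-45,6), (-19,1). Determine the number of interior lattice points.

By the shoelace formula, twice the signed area is |[(-38)·(-38) − (-33)·(-6)] + [(-33)·8 − 48·(-38)] + [48·37 − 36·8] + [36·6 − (-45)·37] + [(-45)·1 − (-19)·6] + [(-19)·(-6) − (-38)·1]| = 6396, so the area is 3198.
Summing gcd(|Δx|,|Δy|) over the edges gives the boundary count: gcd(5,32) + gcd(81,46) + gcd(12,29) + gcd(81,31) + gcd(26,5) + gcd(19,7) = 1+1+1+1+1+1 = 6.
Pick's theorem gives I = A − B/2 + 1 = 3198 − 6/2 + 1 = 3196.

3196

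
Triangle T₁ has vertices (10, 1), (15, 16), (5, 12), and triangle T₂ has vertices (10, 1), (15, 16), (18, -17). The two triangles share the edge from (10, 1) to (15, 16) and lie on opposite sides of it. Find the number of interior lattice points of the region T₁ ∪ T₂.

167

The union is the simple quadrilateral with vertices (10, 1), (5, 12), (15, 16), (18, -17) in order.
By the shoelace formula, twice the signed area is |(10·12 − 5·1) + (5·16 − 15·12) + (15·(-17) − 18·16) + (18·1 − 10·(-17))| = 340, so the area is 170.
Summing gcd(|Δx|,|Δy|) over the edges gives the boundary count: gcd(5,11) + gcd(10,4) + gcd(3,33) + gcd(8,18) = 1+2+3+2 = 8.
By Pick's theorem I = A − B/2 + 1 = 170 − 8/2 + 1 = 167.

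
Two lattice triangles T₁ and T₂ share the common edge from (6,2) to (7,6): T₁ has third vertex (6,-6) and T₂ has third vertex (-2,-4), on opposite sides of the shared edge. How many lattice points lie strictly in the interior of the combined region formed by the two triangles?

The union is the simple quadrilateral with vertices (6,2), (6,-6), (7,6), (-2,-4) in order.
The shoelace formula gives twice the area as |[6·(-6) − 6·2] + [6·6 − 7·(-6)] + [7·(-4) − (-2)·6] + [(-2)·2 − 6·(-4)]| = 34, so the area is 17.
The number of boundary lattice points is Σ gcd(|Δx|,|Δy|) = gcd(0,8) + gcd(1,12) + gcd(9,10) + gcd(8,6) = 8+1+1+2 = 12.
By Pick's theorem I = A − B/2 + 1 = 17 − 12/2 + 1 = 12.

12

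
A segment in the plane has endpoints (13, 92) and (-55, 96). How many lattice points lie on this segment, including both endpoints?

5

The number of lattice points on a segment between lattice points is gcd(|Δx|,|Δy|) + 1 = gcd(68,4) + 1 = 4 + 1 = 5.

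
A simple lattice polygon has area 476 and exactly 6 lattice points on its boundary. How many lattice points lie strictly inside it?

474

From Pick's theorem, I = A − B/2 + 1 = 476 − 6/2 + 1 = 474.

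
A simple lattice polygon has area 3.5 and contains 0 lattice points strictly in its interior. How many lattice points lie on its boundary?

Pick's theorem gives A = I + B/2 − 1, so B = 2(A − I + 1) = 2(3.5 − 0 + 1) = 9.

9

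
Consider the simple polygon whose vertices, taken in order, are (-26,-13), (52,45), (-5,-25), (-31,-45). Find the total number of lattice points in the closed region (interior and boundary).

1447

The shoelace formula gives twice the area as |[(-26)·45 − 52·(-13)] + [52·(-25) − (-5)·45] + [(-5)·(-45) − (-31)·(-25)] + [(-31)·(-13) − (-26)·(-45)]| = 2886, so the area is 1443.
Along each edge there are gcd(|Δx|,|Δy|)+1 lattice points, so counting each shared vertex once the boundary has gcd(78,58) + gcd(57,70) + gcd(26,20) + gcd(5,32) = 2+1+2+1 = 6.
Pick's theorem gives I = A − B/2 + 1 = 1443 − 6/2 + 1 = 1441, so the closed region contains I + B = 1441 + 6 = 1447 lattice points.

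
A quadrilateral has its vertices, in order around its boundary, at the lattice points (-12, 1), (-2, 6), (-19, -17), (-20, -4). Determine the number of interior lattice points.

By the shoelace formula, twice the signed area is |((-12)·6 − (-2)·1) + ((-2)·(-17) − (-19)·6) + ((-19)·(-4) − (-20)·(-17)) + ((-20)·1 − (-12)·(-4))| = 254, so the area is 127.
The number of boundary lattice points is Σ gcd(|Δx|,|Δy|) = gcd(10,5) + gcd(17,23) + gcd(1,13) + gcd(8,5) = 5+1+1+1 = 8.
Pick's theorem gives I = A − B/2 + 1 = 127 − 8/2 + 1 = 124.

124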